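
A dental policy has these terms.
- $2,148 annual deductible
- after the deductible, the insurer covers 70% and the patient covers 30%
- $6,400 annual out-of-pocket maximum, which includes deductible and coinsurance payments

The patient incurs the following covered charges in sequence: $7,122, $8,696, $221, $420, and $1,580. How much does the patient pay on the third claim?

$66.30

Bill 1, $7,122: $2,148 finishes the deductible; $4,974 goes to coinsurance; patient's 30% is $1,492.20. Patient owes $3,640.20 (running OOP $3,640.20).
Bill 2, $8,696: deductible already satisfied, so patient's share is 30% × $8,696 = $2,608.80. Patient owes $2,608.80 (running OOP $6,249).
Bill 3, $221: deductible met; 30% of $221 = $66.30. Patient pays $66.30; OOP now $6,315.30.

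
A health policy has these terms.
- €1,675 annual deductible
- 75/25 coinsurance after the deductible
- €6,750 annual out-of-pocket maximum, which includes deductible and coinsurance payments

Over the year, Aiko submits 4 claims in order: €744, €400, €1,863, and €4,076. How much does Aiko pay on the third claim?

Bill 1, €744: entire amount goes to the deductible. Patient owes €744 (running OOP €744).
Bill 2, €400: all of it applies to the deductible. Cost to patient: €400. OOP to date €1,144.
Bill 3, €1,863: deductible takes €531, €1,332 remains; 25% of €1,332 = €333. Patient pays €864; OOP now €2,008.

€864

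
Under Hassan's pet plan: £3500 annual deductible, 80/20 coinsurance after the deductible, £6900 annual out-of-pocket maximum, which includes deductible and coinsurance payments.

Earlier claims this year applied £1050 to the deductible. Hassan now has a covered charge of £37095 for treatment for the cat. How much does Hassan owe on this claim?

£1050 of the £3500 deductible is already met, leaving £2450.
The remaining £34645 (= £37095 − £2450) moves to coinsurance.
Owner's 20% share of £34645 is £6929.
So the owner owes £2450 + £6929 = £9379 before any cap.
Year-to-date out-of-pocket would reach £1050 + £9379 = £10429, above the £6900 maximum, so the owner pays only £6900 − £1050 = £5850.

£5850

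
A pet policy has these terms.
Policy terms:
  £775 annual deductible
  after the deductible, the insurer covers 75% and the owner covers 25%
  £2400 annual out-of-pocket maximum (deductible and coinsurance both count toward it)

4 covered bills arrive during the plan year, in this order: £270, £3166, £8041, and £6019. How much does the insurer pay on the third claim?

£7081.25

Claim 1 — £270: fully absorbed by the deductible. Owner pays £270; OOP now £270. Insurer: £270 − £270 = £0.
Claim 2 — £3166: £505 to deductible, leaving £2661; 25% of £2661 = £665.25. Owner pays £1170.25; OOP now £1440.25. Insurer: £3166 − £1170.25 = £1995.75.
Claim 3 — £8041: 25% coinsurance on £8041 = £2010.25. That would push OOP to £3450.50, over the £2400 cap, so owner pays £2400 − £1440.25 = £959.75. Insurer: £8041 − £959.75 = £7081.25.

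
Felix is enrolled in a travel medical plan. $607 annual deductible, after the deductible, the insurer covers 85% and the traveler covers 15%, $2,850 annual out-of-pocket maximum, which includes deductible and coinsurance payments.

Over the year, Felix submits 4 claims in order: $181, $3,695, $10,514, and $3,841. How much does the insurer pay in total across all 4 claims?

$15,381

Bill 1, $181: all of it applies to the deductible. Traveler pays $181; OOP now $181. Plan pays $181 − $181 = $0.
Bill 2, $3,695: $426 to deductible, leaving $3,269; coinsurance $3,269 × 15% = $490.35. Traveler pays $916.35; OOP now $1,097.35. Plan pays $3,695 − $916.35 = $2,778.65.
Bill 3, $10,514: deductible met; 15% of $10,514 = $1,577.10. Traveler pays $1,577.10; OOP now $2,674.45. Insurer: $10,514 − $1,577.10 = $8,936.90.
Bill 4, $3,841: 15% coinsurance on $3,841 = $576.15. OOP would hit $3,250.60 > $2,850, so the cap limits the traveler to $2,850 − $2,674.45 = $175.55. Plan pays $3,841 − $175.55 = $3,665.45.
Insurer total: $0 + $2,778.65 + $8,936.90 + $3,665.45 = $15,381.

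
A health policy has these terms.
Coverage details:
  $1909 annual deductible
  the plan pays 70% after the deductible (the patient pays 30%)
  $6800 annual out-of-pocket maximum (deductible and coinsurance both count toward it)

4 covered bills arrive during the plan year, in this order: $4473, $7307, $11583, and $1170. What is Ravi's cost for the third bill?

$1929.70

Bill 1, $4473: $1909 finishes the deductible; $2564 goes to coinsurance; coinsurance $2564 × 30% = $769.20. Patient owes $2678.20 (running OOP $2678.20).
Bill 2, $7307: deductible met; 30% of $7307 = $2192.10. Cost to patient: $2192.10. OOP to date $4870.30.
Bill 3, $11583: deductible already satisfied, so patient's share is 30% × $11583 = $3474.90. Adding that to $4870.30 gives $8345.20, past the $6800 cap; patient pays only $6800 − $4870.30 = $1929.70.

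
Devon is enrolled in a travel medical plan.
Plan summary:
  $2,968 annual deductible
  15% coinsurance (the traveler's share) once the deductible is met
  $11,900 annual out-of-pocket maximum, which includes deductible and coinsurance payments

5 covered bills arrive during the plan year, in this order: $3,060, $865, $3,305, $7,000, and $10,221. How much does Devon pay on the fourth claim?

#1 ($3,060): $2,968 to deductible, leaving $92; 15% of $92 = $13.80. Traveler owes $2,981.80 (running OOP $2,981.80).
#2 ($865): 15% coinsurance on $865 = $129.75. Traveler owes $129.75 (running OOP $3,111.55).
#3 ($3,305): deductible met; 15% of $3,305 = $495.75. Cost to traveler: $495.75. OOP to date $3,607.30.
#4 ($7,000): deductible already satisfied, so traveler's share is 15% × $7,000 = $1,050. Cost to traveler: $1,050. OOP to date $4,657.30.

$1,050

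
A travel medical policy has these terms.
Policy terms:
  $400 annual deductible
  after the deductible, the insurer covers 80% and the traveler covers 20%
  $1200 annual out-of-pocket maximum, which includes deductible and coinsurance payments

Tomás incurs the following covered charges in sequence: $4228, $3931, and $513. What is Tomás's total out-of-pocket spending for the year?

Claim 1 — $4228: $400 finishes the deductible; $3828 goes to coinsurance; traveler's 20% is $765.60. Cost to traveler: $1165.60. OOP to date $1165.60.
Claim 2 — $3931: deductible met; 20% of $3931 = $786.20. Adding that to $1165.60 gives $1951.80, past the $1200 cap; traveler pays only $1200 − $1165.60 = $34.40.
Claim 3 — $513: deductible met; 20% of $513 = $102.60. Adding that to $1200 gives $1302.60, past the $1200 cap; traveler pays only $1200 − $1200 = $0.
Summing the traveler's payments: $1165.60 + $34.40 + $0 = $1200.

$1200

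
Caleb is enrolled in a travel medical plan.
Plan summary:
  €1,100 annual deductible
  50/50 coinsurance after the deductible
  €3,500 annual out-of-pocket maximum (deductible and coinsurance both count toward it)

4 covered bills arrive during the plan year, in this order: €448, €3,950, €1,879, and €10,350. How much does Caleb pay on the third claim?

€751

Bill 1, €448: all of it applies to the deductible. Cost to traveler: €448. OOP to date €448.
Bill 2, €3,950: €652 to deductible, leaving €3,298; traveler's 50% is €1,649. Traveler owes €2,301 (running OOP €2,749).
Bill 3, €1,879: deductible already satisfied, so traveler's share is 50% × €1,879 = €939.50. OOP would hit €3,688.50 > €3,500, so the cap limits the traveler to €3,500 − €2,749 = €751.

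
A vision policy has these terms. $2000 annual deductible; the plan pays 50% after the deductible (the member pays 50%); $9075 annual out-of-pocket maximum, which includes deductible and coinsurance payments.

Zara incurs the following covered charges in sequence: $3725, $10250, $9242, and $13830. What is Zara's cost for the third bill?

Bill 1, $3725: deductible takes $2000, $1725 remains; 50% of $1725 = $862.50. Member pays $2862.50; OOP now $2862.50.
Bill 2, $10250: 50% coinsurance on $10250 = $5125. Member pays $5125; OOP now $7987.50.
Bill 3, $9242: deductible met; 50% of $9242 = $4621. OOP would hit $12608.50 > $9075, so the cap limits the member to $9075 − $7987.50 = $1087.50.

$1087.50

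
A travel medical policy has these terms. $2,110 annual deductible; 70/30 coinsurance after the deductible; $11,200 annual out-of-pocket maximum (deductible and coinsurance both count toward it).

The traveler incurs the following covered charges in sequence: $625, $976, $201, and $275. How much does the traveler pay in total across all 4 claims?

$2,077

Bill 1, $625: entire amount goes to the deductible. Traveler pays $625; OOP now $625.
Bill 2, $976: fully absorbed by the deductible. Traveler pays $976; OOP now $1,601.
Bill 3, $201: entire amount goes to the deductible. Traveler owes $201 (running OOP $1,802).
Bill 4, $275: fully absorbed by the deductible. Traveler pays $275; OOP now $2,077.
Total paid by the traveler: $625 + $976 + $201 + $275 = $2,077.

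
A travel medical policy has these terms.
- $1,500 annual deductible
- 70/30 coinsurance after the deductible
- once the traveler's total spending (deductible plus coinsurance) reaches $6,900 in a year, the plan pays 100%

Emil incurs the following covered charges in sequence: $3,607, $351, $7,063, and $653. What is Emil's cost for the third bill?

$2,118.90

Bill 1, $3,607: deductible takes $1,500, $2,107 remains; 30% of $2,107 = $632.10. Cost to traveler: $2,132.10. OOP to date $2,132.10.
Bill 2, $351: deductible met; 30% of $351 = $105.30. Cost to traveler: $105.30. OOP to date $2,237.40.
Bill 3, $7,063: deductible met; 30% of $7,063 = $2,118.90. Traveler pays $2,118.90; OOP now $4,356.30.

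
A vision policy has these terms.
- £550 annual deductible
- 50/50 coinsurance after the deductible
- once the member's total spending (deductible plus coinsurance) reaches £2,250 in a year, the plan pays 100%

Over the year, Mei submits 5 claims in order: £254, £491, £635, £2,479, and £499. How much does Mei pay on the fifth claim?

Claim 1 (£254): fully absorbed by the deductible. Member owes £254 (running OOP £254).
Claim 2 (£491): deductible takes £296, £195 remains; coinsurance £195 × 50% = £97.50. Member owes £393.50 (running OOP £647.50).
Claim 3 (£635): 50% coinsurance on £635 = £317.50. Cost to member: £317.50. OOP to date £965.
Claim 4 (£2,479): deductible met; 50% of £2,479 = £1,239.50. Member pays £1,239.50; OOP now £2,204.50.
Claim 5 (£499): 50% coinsurance on £499 = £249.50. Adding that to £2,204.50 gives £2,454, past the £2,250 cap; member pays only £2,250 − £2,204.50 = £45.50.

£45.50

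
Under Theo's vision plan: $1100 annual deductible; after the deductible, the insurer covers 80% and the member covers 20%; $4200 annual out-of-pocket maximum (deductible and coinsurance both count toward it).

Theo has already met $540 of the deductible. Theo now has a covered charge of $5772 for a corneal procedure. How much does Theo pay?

$540 of the $1100 deductible is already met, leaving $560.
The remaining $5212 (= $5772 − $560) moves to coinsurance.
Coinsurance: $5212 × 20% = $1042.40.
So the member owes $560 + $1042.40 = $1602.40 before any cap.
Total out-of-pocket so far would be $540 + $1602.40 = $2142.40, below the $4200 cap — no reduction.

$1602.40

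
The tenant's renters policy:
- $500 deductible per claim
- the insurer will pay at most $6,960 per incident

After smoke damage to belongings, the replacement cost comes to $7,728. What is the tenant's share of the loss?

Less the $500 deductible: $7,728 − $500 = $7,228.
$7,228 exceeds the $6,960 limit, so the insurer pays the limit: $6,960.
The tenant bears the rest of the original loss: $7,728 − $6,960 = $768.

$768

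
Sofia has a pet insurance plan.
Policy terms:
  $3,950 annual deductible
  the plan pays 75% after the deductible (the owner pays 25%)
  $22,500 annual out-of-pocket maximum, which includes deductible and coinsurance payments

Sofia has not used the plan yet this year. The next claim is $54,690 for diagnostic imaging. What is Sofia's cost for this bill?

The full $3,950 deductible is still open; $3,950 of this bill applies to it.
That leaves $54,690 − $3,950 = $50,740 for coinsurance.
Owner's 25% share of $50,740 is $12,685.
So the owner owes $3,950 + $12,685 = $16,635 before any cap.
Year-to-date out-of-pocket becomes $0 + $16,635 = $16,635, still under the $22,500 maximum, so no cap applies.

$16,635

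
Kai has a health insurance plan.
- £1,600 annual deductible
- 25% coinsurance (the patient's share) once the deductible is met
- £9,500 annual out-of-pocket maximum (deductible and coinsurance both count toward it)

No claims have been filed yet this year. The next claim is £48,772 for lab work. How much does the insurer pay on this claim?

£39,272

The full £1,600 deductible is still open; £1,600 of this bill applies to it.
That leaves £48,772 − £1,600 = £47,172 for coinsurance.
25% of £47,172 = £11,793 falls to the patient.
So the patient owes £1,600 + £11,793 = £13,393 before any cap.
Year-to-date out-of-pocket would reach £0 + £13,393 = £13,393, above the £9,500 maximum, so the patient pays only £9,500 − £0 = £9,500.
The plan picks up £48,772 − £9,500 = £39,272.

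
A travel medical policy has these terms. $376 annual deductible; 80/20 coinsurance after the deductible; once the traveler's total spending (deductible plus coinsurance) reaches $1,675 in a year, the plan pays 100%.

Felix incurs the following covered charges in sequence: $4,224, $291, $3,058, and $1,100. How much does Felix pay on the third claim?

$471.20

#1 ($4,224): deductible takes $376, $3,848 remains; traveler's 20% is $769.60. Traveler owes $1,145.60 (running OOP $1,145.60).
#2 ($291): 20% coinsurance on $291 = $58.20. Cost to traveler: $58.20. OOP to date $1,203.80.
#3 ($3,058): deductible met; 20% of $3,058 = $611.60. Adding that to $1,203.80 gives $1,815.40, past the $1,675 cap; traveler pays only $1,675 − $1,203.80 = $471.20.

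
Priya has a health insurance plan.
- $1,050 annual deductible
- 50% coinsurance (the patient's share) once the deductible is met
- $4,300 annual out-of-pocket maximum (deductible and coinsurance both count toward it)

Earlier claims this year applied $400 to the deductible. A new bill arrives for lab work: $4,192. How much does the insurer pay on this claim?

$400 of the $1,050 deductible is already met, leaving $650.
The remaining $3,542 (= $4,192 − $650) moves to coinsurance.
Patient's 50% share of $3,542 is $1,771.
So the patient owes $650 + $1,771 = $2,421 before any cap.
Year-to-date out-of-pocket becomes $400 + $2,421 = $2,821, still under the $4,300 maximum, so no cap applies.
Insurer pays the balance: $4,192 − $2,421 = $1,771.

$1,771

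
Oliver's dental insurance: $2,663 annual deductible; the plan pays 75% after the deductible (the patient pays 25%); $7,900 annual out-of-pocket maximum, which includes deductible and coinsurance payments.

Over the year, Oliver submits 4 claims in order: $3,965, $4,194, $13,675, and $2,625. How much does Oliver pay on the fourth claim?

$444.25

Claim 1 ($3,965): $2,663 to deductible, leaving $1,302; coinsurance $1,302 × 25% = $325.50. Patient pays $2,988.50; OOP now $2,988.50.
Claim 2 ($4,194): deductible already satisfied, so patient's share is 25% × $4,194 = $1,048.50. Cost to patient: $1,048.50. OOP to date $4,037.
Claim 3 ($13,675): deductible already satisfied, so patient's share is 25% × $13,675 = $3,418.75. Patient pays $3,418.75; OOP now $7,455.75.
Claim 4 ($2,625): deductible met; 25% of $2,625 = $656.25. OOP would hit $8,112 > $7,900, so the cap limits the patient to $7,900 − $7,455.75 = $444.25.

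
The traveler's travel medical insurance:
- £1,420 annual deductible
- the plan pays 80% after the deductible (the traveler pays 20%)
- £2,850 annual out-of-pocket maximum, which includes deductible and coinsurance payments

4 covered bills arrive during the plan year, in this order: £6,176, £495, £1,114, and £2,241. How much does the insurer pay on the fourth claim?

£2,084

Claim 1 (£6,176): deductible takes £1,420, £4,756 remains; 20% of £4,756 = £951.20. Cost to traveler: £2,371.20. OOP to date £2,371.20. Plan pays £6,176 − £2,371.20 = £3,804.80.
Claim 2 (£495): deductible met; 20% of £495 = £99. Traveler owes £99 (running OOP £2,470.20). Insurer: £495 − £99 = £396.
Claim 3 (£1,114): 20% coinsurance on £1,114 = £222.80. Traveler pays £222.80; OOP now £2,693. Plan pays £1,114 − £222.80 = £891.20.
Claim 4 (£2,241): deductible already satisfied, so traveler's share is 20% × £2,241 = £448.20. Adding that to £2,693 gives £3,141.20, past the £2,850 cap; traveler pays only £2,850 − £2,693 = £157. Plan pays £2,241 − £157 = £2,084.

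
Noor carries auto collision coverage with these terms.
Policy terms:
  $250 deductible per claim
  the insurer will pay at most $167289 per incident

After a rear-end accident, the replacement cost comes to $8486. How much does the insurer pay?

$8236

Less the $250 deductible: $8486 − $250 = $8236.
$8236 is within the $167289 limit, so the insurer pays $8236.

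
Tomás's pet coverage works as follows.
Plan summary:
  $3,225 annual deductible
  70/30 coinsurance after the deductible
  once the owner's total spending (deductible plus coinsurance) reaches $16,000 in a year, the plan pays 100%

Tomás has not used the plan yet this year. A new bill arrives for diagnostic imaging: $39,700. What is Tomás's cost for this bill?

$14,167.50

Deductible not yet touched, so the first $3,225 of the bill goes to the deductible.
That leaves $39,700 − $3,225 = $36,475 for coinsurance.
30% of $36,475 = $10,942.50 falls to the owner.
So the owner owes $3,225 + $10,942.50 = $14,167.50 before any cap.
Year-to-date out-of-pocket becomes $0 + $14,167.50 = $14,167.50, still under the $16,000 maximum, so no cap applies.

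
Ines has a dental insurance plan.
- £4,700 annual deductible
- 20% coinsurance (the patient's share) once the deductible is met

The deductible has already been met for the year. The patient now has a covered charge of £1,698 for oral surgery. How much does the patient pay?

The deductible is already satisfied, so the full bill goes to coinsurance.
Patient's 20% share of £1,698 is £339.60.

£339.60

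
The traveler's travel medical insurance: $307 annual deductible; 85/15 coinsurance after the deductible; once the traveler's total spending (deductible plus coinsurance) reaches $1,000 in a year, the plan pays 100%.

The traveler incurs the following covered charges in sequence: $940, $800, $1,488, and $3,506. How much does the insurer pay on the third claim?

Bill 1, $940: deductible takes $307, $633 remains; 15% of $633 = $94.95. Traveler owes $401.95 (running OOP $401.95). Plan pays $940 − $401.95 = $538.05.
Bill 2, $800: deductible met; 15% of $800 = $120. Traveler owes $120 (running OOP $521.95). Plan pays $800 − $120 = $680.
Bill 3, $1,488: deductible already satisfied, so traveler's share is 15% × $1,488 = $223.20. Traveler owes $223.20 (running OOP $745.15). Plan pays $1,488 − $223.20 = $1,264.80.

$1,264.80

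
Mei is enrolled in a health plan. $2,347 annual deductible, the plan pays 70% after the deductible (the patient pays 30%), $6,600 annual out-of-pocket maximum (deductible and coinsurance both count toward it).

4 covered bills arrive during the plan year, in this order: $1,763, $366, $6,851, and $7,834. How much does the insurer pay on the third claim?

#1 ($1,763): entire amount goes to the deductible. Cost to patient: $1,763. OOP to date $1,763. Plan pays $1,763 − $1,763 = $0.
#2 ($366): entire amount goes to the deductible. Cost to patient: $366. OOP to date $2,129. Insurer: $366 − $366 = $0.
#3 ($6,851): deductible takes $218, $6,633 remains; coinsurance $6,633 × 30% = $1,989.90. Patient owes $2,207.90 (running OOP $4,336.90). Plan pays $6,851 − $2,207.90 = $4,643.10.

$4,643.10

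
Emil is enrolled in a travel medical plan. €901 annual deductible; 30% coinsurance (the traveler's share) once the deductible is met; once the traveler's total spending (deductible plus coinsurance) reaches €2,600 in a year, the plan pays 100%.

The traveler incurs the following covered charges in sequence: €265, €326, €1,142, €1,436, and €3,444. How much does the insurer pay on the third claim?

#1 (€265): entire amount goes to the deductible. Traveler owes €265 (running OOP €265). Insurer: €265 − €265 = €0.
#2 (€326): fully absorbed by the deductible. Traveler owes €326 (running OOP €591). Insurer: €326 − €326 = €0.
#3 (€1,142): €310 to deductible, leaving €832; traveler's 30% is €249.60. Cost to traveler: €559.60. OOP to date €1,150.60. Plan pays €1,142 − €559.60 = €582.40.

€582.40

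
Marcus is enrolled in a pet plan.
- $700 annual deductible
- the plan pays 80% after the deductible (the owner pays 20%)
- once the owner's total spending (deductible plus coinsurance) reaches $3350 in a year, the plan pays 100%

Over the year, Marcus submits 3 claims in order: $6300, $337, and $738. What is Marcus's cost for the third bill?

Claim 1 ($6300): $700 to deductible, leaving $5600; owner's 20% is $1120. Owner owes $1820 (running OOP $1820).
Claim 2 ($337): 20% coinsurance on $337 = $67.40. Owner owes $67.40 (running OOP $1887.40).
Claim 3 ($738): deductible met; 20% of $738 = $147.60. Owner pays $147.60; OOP now $2035.

$147.60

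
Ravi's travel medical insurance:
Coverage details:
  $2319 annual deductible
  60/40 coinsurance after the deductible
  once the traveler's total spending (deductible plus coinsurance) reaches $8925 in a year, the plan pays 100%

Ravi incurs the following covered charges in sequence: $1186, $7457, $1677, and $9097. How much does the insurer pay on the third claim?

#1 ($1186): all of it applies to the deductible. Traveler pays $1186; OOP now $1186. Insurer: $1186 − $1186 = $0.
#2 ($7457): deductible takes $1133, $6324 remains; traveler's 40% is $2529.60. Traveler owes $3662.60 (running OOP $4848.60). Plan pays $7457 − $3662.60 = $3794.40.
#3 ($1677): deductible already satisfied, so traveler's share is 40% × $1677 = $670.80. Traveler owes $670.80 (running OOP $5519.40). Plan pays $1677 − $670.80 = $1006.20.

$1006.20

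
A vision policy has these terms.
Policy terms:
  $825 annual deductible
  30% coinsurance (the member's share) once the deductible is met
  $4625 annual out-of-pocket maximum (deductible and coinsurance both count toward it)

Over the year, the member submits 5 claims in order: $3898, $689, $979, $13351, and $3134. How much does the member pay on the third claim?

Bill 1, $3898: $825 finishes the deductible; $3073 goes to coinsurance; member's 30% is $921.90. Member owes $1746.90 (running OOP $1746.90).
Bill 2, $689: deductible already satisfied, so member's share is 30% × $689 = $206.70. Member owes $206.70 (running OOP $1953.60).
Bill 3, $979: deductible already satisfied, so member's share is 30% × $979 = $293.70. Member pays $293.70; OOP now $2247.30.

$293.70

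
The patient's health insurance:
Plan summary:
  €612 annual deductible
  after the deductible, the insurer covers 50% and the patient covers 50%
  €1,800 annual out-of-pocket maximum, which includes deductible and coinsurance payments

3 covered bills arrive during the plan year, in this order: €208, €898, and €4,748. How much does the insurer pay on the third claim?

€3,807

Claim 1 — €208: entire amount goes to the deductible. Patient pays €208; OOP now €208. Insurer: €208 − €208 = €0.
Claim 2 — €898: €404 finishes the deductible; €494 goes to coinsurance; patient's 50% is €247. Patient owes €651 (running OOP €859). Plan pays €898 − €651 = €247.
Claim 3 — €4,748: deductible met; 50% of €4,748 = €2,374. Adding that to €859 gives €3,233, past the €1,800 cap; patient pays only €1,800 − €859 = €941. Insurer: €4,748 − €941 = €3,807.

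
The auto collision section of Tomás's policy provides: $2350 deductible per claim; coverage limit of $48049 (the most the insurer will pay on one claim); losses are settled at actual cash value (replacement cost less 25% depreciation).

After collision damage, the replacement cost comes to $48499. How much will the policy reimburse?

At 25% depreciation, ACV = $48499 − $12124.75 = $36374.25.
After the deductible, $36374.25 − $2350 = $34024.25 remains.
$34024.25 ≤ $48049, so the limit doesn't bind; insurer pays $34024.25.

$34024.25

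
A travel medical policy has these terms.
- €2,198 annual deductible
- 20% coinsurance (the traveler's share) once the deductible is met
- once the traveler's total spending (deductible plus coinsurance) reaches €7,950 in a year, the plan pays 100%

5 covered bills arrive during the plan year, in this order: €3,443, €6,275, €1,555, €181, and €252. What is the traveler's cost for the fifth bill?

€50.40

Bill 1, €3,443: €2,198 to deductible, leaving €1,245; 20% of €1,245 = €249. Traveler pays €2,447; OOP now €2,447.
Bill 2, €6,275: deductible already satisfied, so traveler's share is 20% × €6,275 = €1,255. Traveler pays €1,255; OOP now €3,702.
Bill 3, €1,555: deductible met; 20% of €1,555 = €311. Traveler owes €311 (running OOP €4,013).
Bill 4, €181: 20% coinsurance on €181 = €36.20. Traveler owes €36.20 (running OOP €4,049.20).
Bill 5, €252: 20% coinsurance on €252 = €50.40. Traveler owes €50.40 (running OOP €4,099.60).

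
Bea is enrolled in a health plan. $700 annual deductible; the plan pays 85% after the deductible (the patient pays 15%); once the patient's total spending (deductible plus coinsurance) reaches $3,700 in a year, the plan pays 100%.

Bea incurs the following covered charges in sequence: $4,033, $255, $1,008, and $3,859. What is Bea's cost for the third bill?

$151.20

Claim 1 — $4,033: $700 finishes the deductible; $3,333 goes to coinsurance; coinsurance $3,333 × 15% = $499.95. Patient owes $1,199.95 (running OOP $1,199.95).
Claim 2 — $255: 15% coinsurance on $255 = $38.25. Patient pays $38.25; OOP now $1,238.20.
Claim 3 — $1,008: deductible already satisfied, so patient's share is 15% × $1,008 = $151.20. Cost to patient: $151.20. OOP to date $1,389.40.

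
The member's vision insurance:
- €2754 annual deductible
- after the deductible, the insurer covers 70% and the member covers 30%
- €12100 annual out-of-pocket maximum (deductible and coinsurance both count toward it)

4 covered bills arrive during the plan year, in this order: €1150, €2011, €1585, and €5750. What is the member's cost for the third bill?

€475.50

Claim 1 — €1150: all of it applies to the deductible. Member pays €1150; OOP now €1150.
Claim 2 — €2011: €1604 finishes the deductible; €407 goes to coinsurance; 30% of €407 = €122.10. Member pays €1726.10; OOP now €2876.10.
Claim 3 — €1585: 30% coinsurance on €1585 = €475.50. Member owes €475.50 (running OOP €3351.60).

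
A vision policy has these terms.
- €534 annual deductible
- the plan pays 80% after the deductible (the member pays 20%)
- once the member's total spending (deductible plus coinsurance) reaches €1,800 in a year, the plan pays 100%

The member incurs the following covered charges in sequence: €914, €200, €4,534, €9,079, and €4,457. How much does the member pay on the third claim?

€906.80

#1 (€914): €534 to deductible, leaving €380; coinsurance €380 × 20% = €76. Member owes €610 (running OOP €610).
#2 (€200): 20% coinsurance on €200 = €40. Member owes €40 (running OOP €650).
#3 (€4,534): deductible met; 20% of €4,534 = €906.80. Member owes €906.80 (running OOP €1,556.80).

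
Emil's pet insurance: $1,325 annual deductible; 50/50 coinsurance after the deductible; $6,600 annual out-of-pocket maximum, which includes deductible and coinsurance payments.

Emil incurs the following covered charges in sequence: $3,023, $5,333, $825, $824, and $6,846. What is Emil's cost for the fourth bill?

Claim 1 ($3,023): $1,325 to deductible, leaving $1,698; coinsurance $1,698 × 50% = $849. Cost to owner: $2,174. OOP to date $2,174.
Claim 2 ($5,333): deductible already satisfied, so owner's share is 50% × $5,333 = $2,666.50. Cost to owner: $2,666.50. OOP to date $4,840.50.
Claim 3 ($825): deductible met; 50% of $825 = $412.50. Owner pays $412.50; OOP now $5,253.
Claim 4 ($824): deductible met; 50% of $824 = $412. Owner pays $412; OOP now $5,665.

$412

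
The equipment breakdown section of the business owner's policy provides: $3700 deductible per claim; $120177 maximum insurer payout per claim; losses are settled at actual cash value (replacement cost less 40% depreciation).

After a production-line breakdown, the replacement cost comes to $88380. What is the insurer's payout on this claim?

At 40% depreciation, ACV = $88380 − $35352 = $53028.
After the deductible, $53028 − $3700 = $49328 remains.
$49328 is within the $120177 limit, so the insurer pays $49328.

$49328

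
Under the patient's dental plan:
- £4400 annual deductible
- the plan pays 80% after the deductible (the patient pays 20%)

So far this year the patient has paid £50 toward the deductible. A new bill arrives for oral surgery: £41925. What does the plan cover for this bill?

£50 of the £4400 deductible is already met, leaving £4350.
After the £4350 deductible portion, £41925 − £4350 = £37575 is subject to coinsurance.
20% of £37575 = £7515 falls to the patient.
That puts the patient's cost at £4350 + £7515 = £11865.
The insurer covers the remainder: £41925 − £11865 = £30060.

£30060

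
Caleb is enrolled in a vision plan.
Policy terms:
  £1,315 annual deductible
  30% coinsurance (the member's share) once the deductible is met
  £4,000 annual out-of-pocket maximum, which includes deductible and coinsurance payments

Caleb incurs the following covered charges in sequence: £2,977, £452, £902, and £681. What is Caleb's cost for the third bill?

Bill 1, £2,977: £1,315 to deductible, leaving £1,662; 30% of £1,662 = £498.60. Member pays £1,813.60; OOP now £1,813.60.
Bill 2, £452: 30% coinsurance on £452 = £135.60. Cost to member: £135.60. OOP to date £1,949.20.
Bill 3, £902: deductible already satisfied, so member's share is 30% × £902 = £270.60. Cost to member: £270.60. OOP to date £2,219.80.

£270.60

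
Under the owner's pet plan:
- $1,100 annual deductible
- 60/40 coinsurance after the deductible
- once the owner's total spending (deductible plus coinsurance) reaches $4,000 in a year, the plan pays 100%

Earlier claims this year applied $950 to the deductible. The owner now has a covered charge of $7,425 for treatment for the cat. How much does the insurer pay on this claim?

$4,375

Remaining deductible: $1,100 − $950 = $150.
After the $150 deductible portion, $7,425 − $150 = $7,275 is subject to coinsurance.
Coinsurance: $7,275 × 40% = $2,910.
Owner responsibility before any cap: $150 + $2,910 = $3,060.
That would bring total out-of-pocket to $4,010, past the $4,000 cap. The owner is capped at $4,000 − $950 = $3,050 on this claim.
The insurer covers the remainder: $7,425 − $3,050 = $4,375.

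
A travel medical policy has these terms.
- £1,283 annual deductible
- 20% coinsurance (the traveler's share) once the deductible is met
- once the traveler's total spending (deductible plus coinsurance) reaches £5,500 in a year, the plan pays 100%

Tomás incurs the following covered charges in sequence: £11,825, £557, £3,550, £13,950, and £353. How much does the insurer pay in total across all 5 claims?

£24,735

Bill 1, £11,825: £1,283 to deductible, leaving £10,542; coinsurance £10,542 × 20% = £2,108.40. Cost to traveler: £3,391.40. OOP to date £3,391.40. Insurer: £11,825 − £3,391.40 = £8,433.60.
Bill 2, £557: deductible met; 20% of £557 = £111.40. Cost to traveler: £111.40. OOP to date £3,502.80. Insurer: £557 − £111.40 = £445.60.
Bill 3, £3,550: deductible already satisfied, so traveler's share is 20% × £3,550 = £710. Traveler owes £710 (running OOP £4,212.80). Insurer: £3,550 − £710 = £2,840.
Bill 4, £13,950: 20% coinsurance on £13,950 = £2,790. Adding that to £4,212.80 gives £7,002.80, past the £5,500 cap; traveler pays only £5,500 − £4,212.80 = £1,287.20. Plan pays £13,950 − £1,287.20 = £12,662.80.
Bill 5, £353: 20% coinsurance on £353 = £70.60. Adding that to £5,500 gives £5,570.60, past the £5,500 cap; traveler pays only £5,500 − £5,500 = £0. Plan pays £353 − £0 = £353.
Insurer total: £8,433.60 + £445.60 + £2,840 + £12,662.80 + £353 = £24,735.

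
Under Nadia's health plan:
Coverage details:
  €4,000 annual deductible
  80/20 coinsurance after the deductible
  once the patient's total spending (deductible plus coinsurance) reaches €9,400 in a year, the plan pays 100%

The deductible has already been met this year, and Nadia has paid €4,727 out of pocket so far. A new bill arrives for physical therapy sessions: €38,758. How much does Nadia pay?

€4,673

The deductible is already satisfied, so the full bill goes to coinsurance.
Coinsurance: €38,758 × 20% = €7,751.60.
That would bring total out-of-pocket to €12,478.60, past the €9,400 cap. The patient is capped at €9,400 − €4,727 = €4,673 on this claim.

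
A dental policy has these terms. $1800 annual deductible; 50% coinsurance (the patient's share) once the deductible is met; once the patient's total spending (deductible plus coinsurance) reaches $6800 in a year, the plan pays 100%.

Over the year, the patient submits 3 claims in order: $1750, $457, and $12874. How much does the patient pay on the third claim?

$4796.50

#1 ($1750): fully absorbed by the deductible. Patient pays $1750; OOP now $1750.
#2 ($457): deductible takes $50, $407 remains; coinsurance $407 × 50% = $203.50. Cost to patient: $253.50. OOP to date $2003.50.
#3 ($12874): deductible met; 50% of $12874 = $6437. That would push OOP to $8440.50, over the $6800 cap, so patient pays $6800 − $2003.50 = $4796.50.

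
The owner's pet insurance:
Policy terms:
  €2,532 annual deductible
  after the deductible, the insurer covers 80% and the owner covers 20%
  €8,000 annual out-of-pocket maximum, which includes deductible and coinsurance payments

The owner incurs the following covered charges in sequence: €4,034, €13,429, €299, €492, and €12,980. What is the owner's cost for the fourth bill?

€98.40

Claim 1 (€4,034): €2,532 finishes the deductible; €1,502 goes to coinsurance; coinsurance €1,502 × 20% = €300.40. Owner owes €2,832.40 (running OOP €2,832.40).
Claim 2 (€13,429): 20% coinsurance on €13,429 = €2,685.80. Cost to owner: €2,685.80. OOP to date €5,518.20.
Claim 3 (€299): 20% coinsurance on €299 = €59.80. Owner owes €59.80 (running OOP €5,578).
Claim 4 (€492): 20% coinsurance on €492 = €98.40. Cost to owner: €98.40. OOP to date €5,676.40.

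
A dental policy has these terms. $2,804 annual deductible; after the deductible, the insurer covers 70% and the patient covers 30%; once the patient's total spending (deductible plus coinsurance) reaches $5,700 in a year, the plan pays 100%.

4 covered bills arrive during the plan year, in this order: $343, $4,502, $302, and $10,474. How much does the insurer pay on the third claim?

$211.40

#1 ($343): entire amount goes to the deductible. Patient owes $343 (running OOP $343). Insurer: $343 − $343 = $0.
#2 ($4,502): $2,461 to deductible, leaving $2,041; 30% of $2,041 = $612.30. Patient owes $3,073.30 (running OOP $3,416.30). Plan pays $4,502 − $3,073.30 = $1,428.70.
#3 ($302): 30% coinsurance on $302 = $90.60. Cost to patient: $90.60. OOP to date $3,506.90. Plan pays $302 − $90.60 = $211.40.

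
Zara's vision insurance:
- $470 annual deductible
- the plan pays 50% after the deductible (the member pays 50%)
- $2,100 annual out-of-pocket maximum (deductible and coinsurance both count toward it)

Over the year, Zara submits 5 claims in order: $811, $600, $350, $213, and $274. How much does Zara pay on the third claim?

$175

#1 ($811): deductible takes $470, $341 remains; 50% of $341 = $170.50. Member pays $640.50; OOP now $640.50.
#2 ($600): deductible met; 50% of $600 = $300. Member pays $300; OOP now $940.50.
#3 ($350): deductible met; 50% of $350 = $175. Member pays $175; OOP now $1,115.50.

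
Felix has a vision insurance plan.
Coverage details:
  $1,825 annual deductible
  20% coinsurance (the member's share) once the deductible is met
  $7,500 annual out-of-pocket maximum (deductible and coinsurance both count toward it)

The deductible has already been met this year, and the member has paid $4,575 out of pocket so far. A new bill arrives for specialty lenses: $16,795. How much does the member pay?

$2,925

The deductible is already satisfied, so the full bill goes to coinsurance.
20% of $16,795 = $3,359 falls to the member.
Year-to-date out-of-pocket would reach $4,575 + $3,359 = $7,934, above the $7,500 maximum, so the member pays only $7,500 − $4,575 = $2,925.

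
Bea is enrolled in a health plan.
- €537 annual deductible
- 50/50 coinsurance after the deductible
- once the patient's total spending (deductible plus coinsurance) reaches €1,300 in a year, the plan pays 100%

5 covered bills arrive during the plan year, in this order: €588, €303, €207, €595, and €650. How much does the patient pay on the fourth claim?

€297.50

Bill 1, €588: deductible takes €537, €51 remains; patient's 50% is €25.50. Patient owes €562.50 (running OOP €562.50).
Bill 2, €303: 50% coinsurance on €303 = €151.50. Cost to patient: €151.50. OOP to date €714.
Bill 3, €207: deductible already satisfied, so patient's share is 50% × €207 = €103.50. Patient pays €103.50; OOP now €817.50.
Bill 4, €595: deductible already satisfied, so patient's share is 50% × €595 = €297.50. Patient pays €297.50; OOP now €1,115.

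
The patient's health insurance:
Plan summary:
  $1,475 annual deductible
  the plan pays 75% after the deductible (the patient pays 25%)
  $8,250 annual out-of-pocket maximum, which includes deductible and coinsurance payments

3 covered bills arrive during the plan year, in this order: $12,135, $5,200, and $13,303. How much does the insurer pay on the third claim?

$10,493

Bill 1, $12,135: $1,475 to deductible, leaving $10,660; 25% of $10,660 = $2,665. Patient pays $4,140; OOP now $4,140. Plan pays $12,135 − $4,140 = $7,995.
Bill 2, $5,200: 25% coinsurance on $5,200 = $1,300. Cost to patient: $1,300. OOP to date $5,440. Insurer: $5,200 − $1,300 = $3,900.
Bill 3, $13,303: deductible already satisfied, so patient's share is 25% × $13,303 = $3,325.75. Adding that to $5,440 gives $8,765.75, past the $8,250 cap; patient pays only $8,250 − $5,440 = $2,810. Insurer: $13,303 − $2,810 = $10,493.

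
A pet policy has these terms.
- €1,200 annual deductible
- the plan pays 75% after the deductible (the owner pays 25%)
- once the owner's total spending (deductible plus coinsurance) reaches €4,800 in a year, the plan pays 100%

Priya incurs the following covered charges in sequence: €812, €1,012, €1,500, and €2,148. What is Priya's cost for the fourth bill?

€537

#1 (€812): entire amount goes to the deductible. Owner owes €812 (running OOP €812).
#2 (€1,012): €388 finishes the deductible; €624 goes to coinsurance; 25% of €624 = €156. Cost to owner: €544. OOP to date €1,356.
#3 (€1,500): deductible already satisfied, so owner's share is 25% × €1,500 = €375. Owner owes €375 (running OOP €1,731).
#4 (€2,148): 25% coinsurance on €2,148 = €537. Owner owes €537 (running OOP €2,268).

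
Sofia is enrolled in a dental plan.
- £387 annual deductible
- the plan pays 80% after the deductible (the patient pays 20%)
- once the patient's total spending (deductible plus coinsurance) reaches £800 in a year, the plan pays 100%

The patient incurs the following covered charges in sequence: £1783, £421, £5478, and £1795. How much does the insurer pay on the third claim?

#1 (£1783): £387 finishes the deductible; £1396 goes to coinsurance; coinsurance £1396 × 20% = £279.20. Patient pays £666.20; OOP now £666.20. Plan pays £1783 − £666.20 = £1116.80.
#2 (£421): deductible already satisfied, so patient's share is 20% × £421 = £84.20. Patient owes £84.20 (running OOP £750.40). Insurer: £421 − £84.20 = £336.80.
#3 (£5478): deductible met; 20% of £5478 = £1095.60. OOP would hit £1846 > £800, so the cap limits the patient to £800 − £750.40 = £49.60. Plan pays £5478 − £49.60 = £5428.40.

£5428.40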